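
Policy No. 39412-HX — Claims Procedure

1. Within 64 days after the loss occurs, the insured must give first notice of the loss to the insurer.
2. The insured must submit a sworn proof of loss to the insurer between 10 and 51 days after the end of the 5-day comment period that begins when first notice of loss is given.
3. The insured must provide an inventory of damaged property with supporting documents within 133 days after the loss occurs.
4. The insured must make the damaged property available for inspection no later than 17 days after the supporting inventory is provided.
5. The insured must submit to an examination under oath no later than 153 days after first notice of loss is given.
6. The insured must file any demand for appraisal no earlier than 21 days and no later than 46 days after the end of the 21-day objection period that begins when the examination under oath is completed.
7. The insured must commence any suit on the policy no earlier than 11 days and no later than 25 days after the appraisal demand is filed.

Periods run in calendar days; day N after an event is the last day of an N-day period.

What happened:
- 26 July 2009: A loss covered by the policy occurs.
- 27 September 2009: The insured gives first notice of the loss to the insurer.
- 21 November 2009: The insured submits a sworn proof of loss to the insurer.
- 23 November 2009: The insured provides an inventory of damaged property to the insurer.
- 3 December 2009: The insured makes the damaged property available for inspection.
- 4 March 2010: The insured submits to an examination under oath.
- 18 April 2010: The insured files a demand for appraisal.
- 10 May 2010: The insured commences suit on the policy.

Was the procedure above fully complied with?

Step 1: 64 days after 26 July 2009 (when the loss occurs) is 28 September 2009; done 27 September 2009 — timely.
Step 2: the window is 10–51 days after 2 October 2009 (end of the 5-day comment period, which began when first notice of loss is given on 27 September 2009), so 12 October 2009 through 22 November 2009; 21 November 2009 falls inside that range.
Step 3: 133 days after 26 July 2009 (when the loss occurs) is 6 December 2009; completed 23 November 2009, before the deadline.
Step 4: 17 days after 23 November 2009 (when the supporting inventory is provided) is 10 December 2009; done 3 December 2009 — timely.
Step 5: 153 days after 27 September 2009 (when first notice of loss is given) is 27 February 2010; 4 March 2010 misses that deadline by 5 days.
Later steps need not be reached.

No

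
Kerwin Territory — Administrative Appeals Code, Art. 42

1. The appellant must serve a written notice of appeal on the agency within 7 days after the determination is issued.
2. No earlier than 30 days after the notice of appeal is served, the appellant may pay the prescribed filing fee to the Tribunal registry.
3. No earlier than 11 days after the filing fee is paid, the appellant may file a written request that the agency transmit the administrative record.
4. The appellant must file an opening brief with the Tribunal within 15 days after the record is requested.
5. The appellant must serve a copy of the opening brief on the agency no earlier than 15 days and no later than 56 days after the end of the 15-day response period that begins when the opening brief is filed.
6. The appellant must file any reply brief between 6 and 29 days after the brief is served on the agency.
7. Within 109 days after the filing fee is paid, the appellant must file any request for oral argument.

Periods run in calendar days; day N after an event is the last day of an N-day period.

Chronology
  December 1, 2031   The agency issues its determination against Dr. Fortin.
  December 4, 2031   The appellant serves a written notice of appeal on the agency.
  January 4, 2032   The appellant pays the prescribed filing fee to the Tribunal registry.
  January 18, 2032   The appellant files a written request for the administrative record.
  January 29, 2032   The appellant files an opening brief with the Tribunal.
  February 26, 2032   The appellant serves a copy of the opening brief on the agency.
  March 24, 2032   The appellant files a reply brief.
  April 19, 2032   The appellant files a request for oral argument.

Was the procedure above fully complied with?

(1) due by December 1, 2031 + 7 days = December 8, 2031; December 4, 2031 is within that limit.
(2) permitted from December 4, 2031 + 30 days = January 3, 2032 onward; January 4, 2032 is on or after that date.
(3) permitted from January 4, 2032 + 11 days = January 15, 2032 onward; done January 18, 2032 — permitted.
(4) due by January 18, 2032 + 15 days = February 2, 2032; done January 29, 2032 — timely.
(5) the permitted window runs from February 13, 2032 + 15 = February 28, 2032 to February 13, 2032 + 56 = April 9, 2032; done February 26, 2032 — 2 days before the window opened.

No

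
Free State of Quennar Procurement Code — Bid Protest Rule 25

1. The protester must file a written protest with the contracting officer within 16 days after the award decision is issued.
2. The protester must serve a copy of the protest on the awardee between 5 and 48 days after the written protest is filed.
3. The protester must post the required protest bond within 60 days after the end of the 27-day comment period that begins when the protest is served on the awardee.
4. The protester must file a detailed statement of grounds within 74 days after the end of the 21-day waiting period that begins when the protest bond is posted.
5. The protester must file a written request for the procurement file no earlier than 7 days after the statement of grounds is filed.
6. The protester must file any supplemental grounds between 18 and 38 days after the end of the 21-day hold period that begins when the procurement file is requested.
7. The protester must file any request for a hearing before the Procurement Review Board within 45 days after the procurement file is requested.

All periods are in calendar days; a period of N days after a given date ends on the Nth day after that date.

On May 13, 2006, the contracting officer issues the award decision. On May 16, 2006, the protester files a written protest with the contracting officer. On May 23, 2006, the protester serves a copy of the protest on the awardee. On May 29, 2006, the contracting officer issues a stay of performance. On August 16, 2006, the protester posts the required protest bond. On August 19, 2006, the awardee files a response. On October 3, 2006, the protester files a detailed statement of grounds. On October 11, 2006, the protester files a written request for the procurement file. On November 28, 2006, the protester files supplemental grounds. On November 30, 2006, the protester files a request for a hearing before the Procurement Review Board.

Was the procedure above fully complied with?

Step 1: 16 days after May 13, 2006 (when the award decision is issued) is May 29, 2006; done May 16, 2006 — timely.
Step 2: the window is 5–48 days after May 16, 2006 (when the written protest is filed), so May 21, 2006 through July 3, 2006; done May 23, 2006 — within the window.
Step 3: 60 days after June 19, 2006 (end of the 27-day comment period, which began when the protest is served on the awardee on May 23, 2006) is August 18, 2006; done August 16, 2006 — timely.
Step 4: 74 days after September 6, 2006 (end of the 21-day waiting period, which began when the protest bond is posted on August 16, 2006) is November 19, 2006; October 3, 2006 is within that limit.
Step 5: the earliest permitted date is 7 days after October 3, 2006 (when the statement of grounds is filed), i.e. October 10, 2006; done October 11, 2006 — permitted.
Step 6: the window is 18–38 days after November 1, 2006 (end of the 21-day hold period, which began when the procurement file is requested on October 11, 2006), so November 19, 2006 through December 9, 2006; November 28, 2006 falls inside that range.
Step 7: 45 days after October 11, 2006 (when the procurement file is requested) is November 25, 2006; done November 30, 2006 — 5 days late.
That is the first point of non-compliance.

No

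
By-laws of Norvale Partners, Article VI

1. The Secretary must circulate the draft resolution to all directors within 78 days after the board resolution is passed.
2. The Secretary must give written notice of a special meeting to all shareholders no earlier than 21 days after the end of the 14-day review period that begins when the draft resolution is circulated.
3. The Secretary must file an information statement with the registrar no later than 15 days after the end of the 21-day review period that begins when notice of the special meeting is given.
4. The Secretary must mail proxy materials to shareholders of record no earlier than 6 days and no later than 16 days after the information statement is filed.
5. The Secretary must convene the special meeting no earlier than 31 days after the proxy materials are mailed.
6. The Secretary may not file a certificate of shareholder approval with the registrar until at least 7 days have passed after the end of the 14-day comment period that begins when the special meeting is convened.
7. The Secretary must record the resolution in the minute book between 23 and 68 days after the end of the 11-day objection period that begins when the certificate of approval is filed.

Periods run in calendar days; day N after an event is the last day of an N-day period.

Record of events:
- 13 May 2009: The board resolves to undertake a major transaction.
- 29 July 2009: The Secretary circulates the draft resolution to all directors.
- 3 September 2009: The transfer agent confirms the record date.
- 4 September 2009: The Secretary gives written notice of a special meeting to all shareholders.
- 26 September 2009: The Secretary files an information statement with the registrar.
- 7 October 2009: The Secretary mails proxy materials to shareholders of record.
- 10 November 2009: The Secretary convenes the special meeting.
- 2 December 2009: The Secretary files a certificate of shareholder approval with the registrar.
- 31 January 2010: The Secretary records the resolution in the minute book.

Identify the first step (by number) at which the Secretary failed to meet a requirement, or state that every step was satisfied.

None — every step was satisfied

Step 1: 78 days after 13 May 2009 (when the board resolution is passed) is 30 July 2009; completed 29 July 2009, before the deadline.
Step 2: the earliest permitted date is 21 days after 12 August 2009 (end of the 14-day review period, which began when the draft resolution is circulated on 29 July 2009), i.e. 2 September 2009; done 4 September 2009, after the minimum wait.
Step 3: 15 days after 25 September 2009 (end of the 21-day review period, which began when notice of the special meeting is given on 4 September 2009) is 10 October 2009; done 26 September 2009 — timely.
Step 4: the window is 6–16 days after 26 September 2009 (when the information statement is filed), so 2 October 2009 through 12 October 2009; 7 October 2009 falls inside that range.
Step 5: the earliest permitted date is 31 days after 7 October 2009 (when the proxy materials are mailed), i.e. 7 November 2009; done 10 November 2009, after the minimum wait.
Step 6: the earliest permitted date is 7 days after 24 November 2009 (end of the 14-day comment period, which began when the special meeting is convened on 10 November 2009), i.e. 1 December 2009; done 2 December 2009 — permitted.
Step 7: the window is 23–68 days after 13 December 2009 (end of the 11-day objection period, which began when the certificate of approval is filed on 2 December 2009), so 5 January 2010 through 19 February 2010; done 31 January 2010, which is between those dates.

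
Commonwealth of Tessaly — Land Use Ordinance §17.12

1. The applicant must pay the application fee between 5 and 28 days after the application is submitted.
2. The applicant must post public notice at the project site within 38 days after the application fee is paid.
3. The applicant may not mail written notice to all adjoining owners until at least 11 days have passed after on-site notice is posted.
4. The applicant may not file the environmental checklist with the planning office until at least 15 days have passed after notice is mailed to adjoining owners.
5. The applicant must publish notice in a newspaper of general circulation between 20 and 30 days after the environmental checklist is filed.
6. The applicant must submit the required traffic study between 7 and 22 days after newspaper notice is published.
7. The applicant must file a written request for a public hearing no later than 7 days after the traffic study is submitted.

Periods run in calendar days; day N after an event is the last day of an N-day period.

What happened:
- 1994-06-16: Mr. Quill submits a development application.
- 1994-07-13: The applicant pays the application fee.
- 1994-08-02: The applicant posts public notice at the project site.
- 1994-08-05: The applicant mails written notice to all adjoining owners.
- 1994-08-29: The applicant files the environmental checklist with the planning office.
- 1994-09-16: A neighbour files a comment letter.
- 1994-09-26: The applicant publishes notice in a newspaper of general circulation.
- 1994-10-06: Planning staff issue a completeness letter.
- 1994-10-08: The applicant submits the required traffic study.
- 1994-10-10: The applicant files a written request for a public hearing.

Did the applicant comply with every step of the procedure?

No

Step 1: the window is 5–28 days after 1994-06-16 (when the application is submitted), so 1994-06-21 through 1994-07-14; done 1994-07-13 — within the window.
Step 2: 38 days after 1994-07-13 (when the application fee is paid) is 1994-08-20; completed 1994-08-02, before the deadline.
Step 3: the earliest permitted date is 11 days after 1994-08-02 (when on-site notice is posted), i.e. 1994-08-13; done 1994-08-05 — 8 days too early.
That is the first point of non-compliance.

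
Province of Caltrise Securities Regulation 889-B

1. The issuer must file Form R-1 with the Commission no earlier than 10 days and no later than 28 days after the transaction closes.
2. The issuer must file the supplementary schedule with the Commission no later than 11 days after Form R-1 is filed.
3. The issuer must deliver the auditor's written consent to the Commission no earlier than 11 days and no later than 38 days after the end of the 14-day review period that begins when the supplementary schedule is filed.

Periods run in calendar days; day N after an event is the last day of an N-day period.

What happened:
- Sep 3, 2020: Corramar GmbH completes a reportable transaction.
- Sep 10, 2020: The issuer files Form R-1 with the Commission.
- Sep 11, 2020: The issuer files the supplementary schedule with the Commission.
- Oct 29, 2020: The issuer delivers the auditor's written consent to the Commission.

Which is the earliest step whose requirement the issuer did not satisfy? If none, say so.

Step 1

Step 1: the window is 10–28 days after Sep 3, 2020 (when the transaction closes), so Sep 13, 2020 through Oct 1, 2020; done Sep 10, 2020 — 3 days before the window opened.
The procedure was therefore not followed at step 1.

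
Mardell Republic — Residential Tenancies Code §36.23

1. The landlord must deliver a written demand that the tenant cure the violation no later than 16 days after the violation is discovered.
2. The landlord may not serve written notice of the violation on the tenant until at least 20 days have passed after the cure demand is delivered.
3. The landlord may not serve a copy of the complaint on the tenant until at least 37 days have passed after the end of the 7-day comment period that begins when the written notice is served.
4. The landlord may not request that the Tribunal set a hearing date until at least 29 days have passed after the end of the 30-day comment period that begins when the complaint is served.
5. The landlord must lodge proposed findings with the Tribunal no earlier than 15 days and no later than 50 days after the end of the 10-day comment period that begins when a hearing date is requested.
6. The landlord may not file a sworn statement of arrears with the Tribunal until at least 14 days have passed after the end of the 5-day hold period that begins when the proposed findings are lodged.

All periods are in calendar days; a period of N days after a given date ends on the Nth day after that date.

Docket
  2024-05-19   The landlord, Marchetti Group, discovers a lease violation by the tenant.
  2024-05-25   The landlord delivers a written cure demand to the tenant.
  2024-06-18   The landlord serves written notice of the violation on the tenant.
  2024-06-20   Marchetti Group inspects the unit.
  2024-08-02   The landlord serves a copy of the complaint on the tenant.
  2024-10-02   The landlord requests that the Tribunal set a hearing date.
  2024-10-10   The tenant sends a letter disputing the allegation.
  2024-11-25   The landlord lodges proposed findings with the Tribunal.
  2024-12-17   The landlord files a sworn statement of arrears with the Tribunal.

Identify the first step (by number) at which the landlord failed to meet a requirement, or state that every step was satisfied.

Step 1 — counting 16 days from 2024-05-19 (when the violation is discovered) gives a deadline of 2024-06-04; 2024-05-25 is within that limit.
Step 2 — must wait 20 days from 2024-05-25 (when the cure demand is delivered), so not before 2024-06-14; 2024-06-18 is on or after that date.
Step 3 — must wait 37 days from 2024-06-25 (end of the 7-day comment period, which began when the written notice is served on 2024-06-18), so not before 2024-08-01; 2024-08-02 is on or after that date.
Step 4 — must wait 29 days from 2024-09-01 (end of the 30-day comment period, which began when the complaint is served on 2024-08-02), so not before 2024-09-30; 2024-10-02 is on or after that date.
Step 5 — 15 and 50 days from 2024-10-12 (end of the 10-day comment period, which began when a hearing date is requested on 2024-10-02) are 2024-10-27 and 2024-12-01 respectively; 2024-11-25 falls inside that range.
Step 6 — must wait 14 days from 2024-11-30 (end of the 5-day hold period, which began when the proposed findings are lodged on 2024-11-25), so not before 2024-12-14; done 2024-12-17, after the minimum wait.

None — every step was satisfied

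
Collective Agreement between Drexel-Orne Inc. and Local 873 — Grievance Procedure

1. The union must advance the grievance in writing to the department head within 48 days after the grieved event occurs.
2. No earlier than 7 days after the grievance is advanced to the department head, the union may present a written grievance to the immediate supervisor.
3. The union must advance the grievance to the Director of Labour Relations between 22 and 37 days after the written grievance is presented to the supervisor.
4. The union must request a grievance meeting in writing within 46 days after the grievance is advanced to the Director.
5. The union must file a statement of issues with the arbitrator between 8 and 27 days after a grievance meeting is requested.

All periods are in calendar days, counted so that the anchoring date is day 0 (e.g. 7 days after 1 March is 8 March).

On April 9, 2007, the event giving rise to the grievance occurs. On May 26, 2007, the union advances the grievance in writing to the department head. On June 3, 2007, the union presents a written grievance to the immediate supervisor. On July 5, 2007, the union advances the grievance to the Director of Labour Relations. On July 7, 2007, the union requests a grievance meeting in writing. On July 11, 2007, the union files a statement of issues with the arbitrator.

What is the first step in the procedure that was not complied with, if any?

Step 5

(1) due by April 9, 2007 + 48 days = May 27, 2007; completed May 26, 2007, before the deadline.
(2) permitted from May 26, 2007 + 7 days = June 2, 2007 onward; June 3, 2007 is on or after that date.
(3) the permitted window runs from June 3, 2007 + 22 = June 25, 2007 to June 3, 2007 + 37 = July 10, 2007; done July 5, 2007, which is between those dates.
(4) due by July 5, 2007 + 46 days = August 20, 2007; July 7, 2007 is within that limit.
(5) the permitted window runs from July 7, 2007 + 8 = July 15, 2007 to July 7, 2007 + 27 = August 3, 2007; done July 11, 2007 — 4 days before the window opened.
The procedure was therefore not followed at step 5.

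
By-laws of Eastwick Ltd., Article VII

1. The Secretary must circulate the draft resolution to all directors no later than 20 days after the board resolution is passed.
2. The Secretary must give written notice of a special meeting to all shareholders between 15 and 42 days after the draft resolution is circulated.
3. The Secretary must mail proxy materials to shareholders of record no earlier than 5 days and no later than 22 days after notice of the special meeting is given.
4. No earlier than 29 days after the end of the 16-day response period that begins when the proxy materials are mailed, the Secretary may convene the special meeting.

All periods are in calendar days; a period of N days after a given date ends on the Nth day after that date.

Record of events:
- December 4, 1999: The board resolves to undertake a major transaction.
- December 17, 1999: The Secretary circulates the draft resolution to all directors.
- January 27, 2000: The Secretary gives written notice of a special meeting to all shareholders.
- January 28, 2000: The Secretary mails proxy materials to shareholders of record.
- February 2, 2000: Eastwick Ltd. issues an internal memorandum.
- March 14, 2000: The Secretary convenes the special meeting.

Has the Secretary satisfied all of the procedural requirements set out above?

Step 1 — counting 20 days from December 4, 1999 (when the board resolution is passed) gives a deadline of December 24, 1999; completed December 17, 1999, before the deadline.
Step 2 — 15 and 42 days from December 17, 1999 (when the draft resolution is circulated) are January 1, 2000 and January 28, 2000 respectively; January 27, 2000 falls inside that range.
Step 3 — 5 and 22 days from January 27, 2000 (when notice of the special meeting is given) are February 1, 2000 and February 18, 2000 respectively; January 28, 2000 is 4 days too early.

No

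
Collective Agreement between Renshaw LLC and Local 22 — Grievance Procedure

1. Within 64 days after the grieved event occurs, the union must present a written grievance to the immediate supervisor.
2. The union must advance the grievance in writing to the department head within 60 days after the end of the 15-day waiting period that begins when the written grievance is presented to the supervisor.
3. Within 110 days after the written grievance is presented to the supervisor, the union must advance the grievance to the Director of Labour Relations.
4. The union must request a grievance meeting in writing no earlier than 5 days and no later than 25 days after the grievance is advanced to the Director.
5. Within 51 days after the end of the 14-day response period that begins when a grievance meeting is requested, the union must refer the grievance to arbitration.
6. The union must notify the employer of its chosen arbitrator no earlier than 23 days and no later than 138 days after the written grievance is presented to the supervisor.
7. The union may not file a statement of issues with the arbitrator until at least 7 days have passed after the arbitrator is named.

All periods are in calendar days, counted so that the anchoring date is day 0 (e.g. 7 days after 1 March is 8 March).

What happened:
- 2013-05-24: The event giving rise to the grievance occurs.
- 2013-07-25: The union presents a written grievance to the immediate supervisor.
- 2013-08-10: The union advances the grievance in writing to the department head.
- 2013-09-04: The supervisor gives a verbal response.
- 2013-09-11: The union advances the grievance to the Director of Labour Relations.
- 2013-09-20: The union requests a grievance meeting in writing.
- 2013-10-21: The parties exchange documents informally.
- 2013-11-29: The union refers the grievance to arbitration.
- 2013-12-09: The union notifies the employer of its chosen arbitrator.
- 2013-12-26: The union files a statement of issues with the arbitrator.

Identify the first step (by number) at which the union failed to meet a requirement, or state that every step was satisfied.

(1) due by 2013-05-24 + 64 days = 2013-07-27; done 2013-07-25 — timely.
(2) due by 2013-08-09 + 60 days = 2013-10-08; done 2013-08-10 — timely.
(3) due by 2013-07-25 + 110 days = 2013-11-12; 2013-09-11 is within that limit.
(4) the permitted window runs from 2013-09-11 + 5 = 2013-09-16 to 2013-09-11 + 25 = 2013-10-06; 2013-09-20 falls inside that range.
(5) due by 2013-10-04 + 51 days = 2013-11-24; done 2013-11-29 — 5 days late.

Step 5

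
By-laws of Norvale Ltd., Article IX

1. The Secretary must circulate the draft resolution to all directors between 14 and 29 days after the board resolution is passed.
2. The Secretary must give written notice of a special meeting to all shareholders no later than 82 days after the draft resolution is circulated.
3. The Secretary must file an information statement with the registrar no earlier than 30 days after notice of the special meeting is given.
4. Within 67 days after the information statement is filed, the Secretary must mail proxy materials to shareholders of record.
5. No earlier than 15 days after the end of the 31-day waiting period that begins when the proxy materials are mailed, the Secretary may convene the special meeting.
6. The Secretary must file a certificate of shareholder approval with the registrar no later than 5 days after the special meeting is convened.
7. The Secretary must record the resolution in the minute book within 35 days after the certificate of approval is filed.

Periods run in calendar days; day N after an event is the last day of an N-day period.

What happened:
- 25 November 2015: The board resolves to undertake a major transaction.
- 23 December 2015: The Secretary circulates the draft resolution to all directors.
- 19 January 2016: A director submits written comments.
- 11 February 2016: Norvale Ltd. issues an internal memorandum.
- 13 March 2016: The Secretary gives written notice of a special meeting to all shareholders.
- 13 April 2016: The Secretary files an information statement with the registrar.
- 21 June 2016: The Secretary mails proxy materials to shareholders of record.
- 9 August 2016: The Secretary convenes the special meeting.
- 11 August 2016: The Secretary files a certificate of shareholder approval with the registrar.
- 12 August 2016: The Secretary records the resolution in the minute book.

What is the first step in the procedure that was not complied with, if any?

Step 4

Step 1 — 14 and 29 days from 25 November 2015 (when the board resolution is passed) are 9 December 2015 and 24 December 2015 respectively; done 23 December 2015 — within the window.
Step 2 — counting 82 days from 23 December 2015 (when the draft resolution is circulated) gives a deadline of 14 March 2016; completed 13 March 2016, before the deadline.
Step 3 — must wait 30 days from 13 March 2016 (when notice of the special meeting is given), so not before 12 April 2016; 13 April 2016 is on or after that date.
Step 4 — counting 67 days from 13 April 2016 (when the information statement is filed) gives a deadline of 19 June 2016; 21 June 2016 misses that deadline by 2 days.
That is the first point of non-compliance.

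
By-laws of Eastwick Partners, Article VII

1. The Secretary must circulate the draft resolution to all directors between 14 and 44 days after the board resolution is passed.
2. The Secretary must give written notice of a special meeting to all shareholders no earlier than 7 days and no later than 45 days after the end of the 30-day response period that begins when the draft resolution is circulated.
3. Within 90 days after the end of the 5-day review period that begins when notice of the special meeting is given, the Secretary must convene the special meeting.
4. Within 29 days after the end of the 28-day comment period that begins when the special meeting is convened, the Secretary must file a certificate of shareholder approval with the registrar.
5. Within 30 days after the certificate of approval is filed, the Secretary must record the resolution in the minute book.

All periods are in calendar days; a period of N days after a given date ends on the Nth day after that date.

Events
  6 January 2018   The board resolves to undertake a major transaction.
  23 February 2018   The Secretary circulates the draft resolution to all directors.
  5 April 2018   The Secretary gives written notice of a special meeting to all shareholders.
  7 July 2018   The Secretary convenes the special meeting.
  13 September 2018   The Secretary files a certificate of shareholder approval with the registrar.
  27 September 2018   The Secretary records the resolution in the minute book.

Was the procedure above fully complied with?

No

Step 1 — 14 and 44 days from 6 January 2018 (when the board resolution is passed) are 20 January 2018 and 19 February 2018 respectively; done 23 February 2018 — 4 days after the window closed.
No need to go further; step 1 was not satisfied.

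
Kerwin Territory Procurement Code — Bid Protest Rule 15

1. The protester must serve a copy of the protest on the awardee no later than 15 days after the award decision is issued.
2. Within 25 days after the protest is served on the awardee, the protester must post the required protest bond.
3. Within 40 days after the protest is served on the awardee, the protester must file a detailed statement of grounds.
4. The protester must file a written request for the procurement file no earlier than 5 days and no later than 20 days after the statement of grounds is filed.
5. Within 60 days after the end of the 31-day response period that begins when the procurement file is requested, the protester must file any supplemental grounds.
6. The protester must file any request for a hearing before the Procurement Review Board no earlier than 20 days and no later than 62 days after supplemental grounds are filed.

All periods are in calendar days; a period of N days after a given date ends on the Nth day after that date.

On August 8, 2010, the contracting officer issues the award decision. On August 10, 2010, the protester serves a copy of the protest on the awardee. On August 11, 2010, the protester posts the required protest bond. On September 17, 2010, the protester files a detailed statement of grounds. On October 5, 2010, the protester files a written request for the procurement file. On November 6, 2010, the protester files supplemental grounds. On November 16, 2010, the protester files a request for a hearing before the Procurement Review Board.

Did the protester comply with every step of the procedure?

Step 1 — counting 15 days from August 8, 2010 (when the award decision is issued) gives a deadline of August 23, 2010; August 10, 2010 is within that limit.
Step 2 — counting 25 days from August 10, 2010 (when the protest is served on the awardee) gives a deadline of September 4, 2010; done August 11, 2010 — timely.
Step 3 — counting 40 days from August 10, 2010 (when the protest is served on the awardee) gives a deadline of September 19, 2010; completed September 17, 2010, before the deadline.
Step 4 — 5 and 20 days from September 17, 2010 (when the statement of grounds is filed) are September 22, 2010 and October 7, 2010 respectively; done October 5, 2010 — within the window.
Step 5 — counting 60 days from November 5, 2010 (end of the 31-day response period, which began when the procurement file is requested on October 5, 2010) gives a deadline of January 4, 2011; done November 6, 2010 — timely.
Step 6 — 20 and 62 days from November 6, 2010 (when supplemental grounds are filed) are November 26, 2010 and January 7, 2011 respectively; done November 16, 2010 — 10 days before the window opened.
No need to go further; step 6 was not satisfied.

No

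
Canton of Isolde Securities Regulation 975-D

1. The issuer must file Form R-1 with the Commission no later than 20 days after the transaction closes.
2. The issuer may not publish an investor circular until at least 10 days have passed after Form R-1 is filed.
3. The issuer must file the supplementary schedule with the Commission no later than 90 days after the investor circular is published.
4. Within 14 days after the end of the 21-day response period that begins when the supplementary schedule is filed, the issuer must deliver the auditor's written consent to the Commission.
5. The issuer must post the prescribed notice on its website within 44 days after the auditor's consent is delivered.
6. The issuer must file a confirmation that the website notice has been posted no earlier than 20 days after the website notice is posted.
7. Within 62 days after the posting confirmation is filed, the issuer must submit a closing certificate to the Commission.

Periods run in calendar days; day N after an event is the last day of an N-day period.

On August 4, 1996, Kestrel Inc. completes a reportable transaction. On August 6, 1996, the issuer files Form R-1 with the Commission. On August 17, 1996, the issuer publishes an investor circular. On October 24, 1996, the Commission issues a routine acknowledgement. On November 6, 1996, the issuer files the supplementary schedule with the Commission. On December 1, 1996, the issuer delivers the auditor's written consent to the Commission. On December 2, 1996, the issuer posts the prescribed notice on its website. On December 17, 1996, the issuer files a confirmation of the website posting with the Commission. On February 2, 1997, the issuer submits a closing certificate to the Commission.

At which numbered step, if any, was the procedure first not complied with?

Step 1: 20 days after August 4, 1996 (when the transaction closes) is August 24, 1996; done August 6, 1996 — timely.
Step 2: the earliest permitted date is 10 days after August 6, 1996 (when Form R-1 is filed), i.e. August 16, 1996; done August 17, 1996, after the minimum wait.
Step 3: 90 days after August 17, 1996 (when the investor circular is published) is November 15, 1996; completed November 6, 1996, before the deadline.
Step 4: 14 days after November 27, 1996 (end of the 21-day response period, which began when the supplementary schedule is filed on November 6, 1996) is December 11, 1996; December 1, 1996 is within that limit.
Step 5: 44 days after December 1, 1996 (when the auditor's consent is delivered) is January 14, 1997; done December 2, 1996 — timely.
Step 6: the earliest permitted date is 20 days after December 2, 1996 (when the website notice is posted), i.e. December 22, 1996; acted on December 17, 1996, 5 days prematurely.
Later steps need not be reached.

Step 6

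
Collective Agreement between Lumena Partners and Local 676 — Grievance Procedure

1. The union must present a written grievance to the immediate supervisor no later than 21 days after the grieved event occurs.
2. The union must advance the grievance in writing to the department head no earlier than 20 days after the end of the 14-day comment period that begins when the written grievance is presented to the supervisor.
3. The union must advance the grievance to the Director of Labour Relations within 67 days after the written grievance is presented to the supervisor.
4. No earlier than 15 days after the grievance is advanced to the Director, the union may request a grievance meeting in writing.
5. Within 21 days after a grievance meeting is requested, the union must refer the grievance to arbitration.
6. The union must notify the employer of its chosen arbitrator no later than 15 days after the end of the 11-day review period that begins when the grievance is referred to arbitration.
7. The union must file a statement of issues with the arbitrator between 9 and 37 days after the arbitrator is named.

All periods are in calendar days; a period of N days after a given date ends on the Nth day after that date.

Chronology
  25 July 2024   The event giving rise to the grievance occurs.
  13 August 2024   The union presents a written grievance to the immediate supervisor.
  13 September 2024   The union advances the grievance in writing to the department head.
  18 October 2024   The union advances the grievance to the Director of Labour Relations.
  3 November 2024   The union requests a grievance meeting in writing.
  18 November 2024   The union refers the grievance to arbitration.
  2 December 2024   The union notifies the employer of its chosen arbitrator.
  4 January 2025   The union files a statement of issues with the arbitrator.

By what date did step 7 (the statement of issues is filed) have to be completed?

8 January 2025

Step 7 runs from 2 December 2024, when the arbitrator is named. The window is 9–37 days after 2 December 2024; it closes on 8 January 2025.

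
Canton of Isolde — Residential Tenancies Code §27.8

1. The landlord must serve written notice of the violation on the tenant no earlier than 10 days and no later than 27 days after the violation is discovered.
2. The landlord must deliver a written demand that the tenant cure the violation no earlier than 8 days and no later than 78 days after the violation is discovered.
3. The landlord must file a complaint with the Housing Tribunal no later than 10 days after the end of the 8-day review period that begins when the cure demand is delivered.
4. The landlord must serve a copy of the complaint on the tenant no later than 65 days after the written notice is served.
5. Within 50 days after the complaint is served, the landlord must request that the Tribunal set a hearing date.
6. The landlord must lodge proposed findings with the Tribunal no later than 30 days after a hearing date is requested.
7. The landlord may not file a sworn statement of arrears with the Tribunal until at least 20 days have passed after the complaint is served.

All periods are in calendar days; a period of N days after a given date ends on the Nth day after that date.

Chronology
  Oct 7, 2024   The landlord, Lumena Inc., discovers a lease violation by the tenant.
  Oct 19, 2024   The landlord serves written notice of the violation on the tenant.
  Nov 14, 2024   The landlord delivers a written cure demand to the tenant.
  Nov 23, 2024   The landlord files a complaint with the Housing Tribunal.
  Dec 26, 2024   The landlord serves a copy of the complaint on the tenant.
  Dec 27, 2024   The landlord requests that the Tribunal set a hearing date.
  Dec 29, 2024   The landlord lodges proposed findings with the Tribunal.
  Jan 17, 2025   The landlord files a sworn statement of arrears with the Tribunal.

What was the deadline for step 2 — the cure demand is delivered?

Step 2 runs from Oct 7, 2024, when the violation is discovered. The window is 8–78 days after Oct 7, 2024; it closes on Dec 24, 2024.

Dec 24, 2024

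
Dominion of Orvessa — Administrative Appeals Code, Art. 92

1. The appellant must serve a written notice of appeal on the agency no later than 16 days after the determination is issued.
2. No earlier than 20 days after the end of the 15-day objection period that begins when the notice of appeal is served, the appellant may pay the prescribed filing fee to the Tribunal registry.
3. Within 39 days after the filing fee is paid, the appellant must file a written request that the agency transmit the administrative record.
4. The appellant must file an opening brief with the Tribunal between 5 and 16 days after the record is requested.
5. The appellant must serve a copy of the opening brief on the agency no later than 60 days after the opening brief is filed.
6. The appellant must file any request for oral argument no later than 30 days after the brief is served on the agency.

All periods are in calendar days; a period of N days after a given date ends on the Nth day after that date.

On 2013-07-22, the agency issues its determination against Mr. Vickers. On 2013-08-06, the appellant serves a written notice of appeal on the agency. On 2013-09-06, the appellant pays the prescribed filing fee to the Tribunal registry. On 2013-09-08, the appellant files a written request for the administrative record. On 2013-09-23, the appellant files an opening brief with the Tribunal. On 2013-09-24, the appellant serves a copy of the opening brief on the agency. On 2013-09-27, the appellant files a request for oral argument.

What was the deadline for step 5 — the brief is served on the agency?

2013-11-22

Step 5 runs from 2013-09-23, when the opening brief is filed. 60 days after 2013-09-23 is 2013-11-22.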